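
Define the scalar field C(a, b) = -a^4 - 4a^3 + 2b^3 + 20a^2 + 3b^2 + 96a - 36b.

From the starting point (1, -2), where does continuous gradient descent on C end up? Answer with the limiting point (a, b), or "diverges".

(-2, 2)

C is separable, so gradient descent decouples: a follows -∂C/∂a, b follows -∂C/∂b.
∂C/∂a = -4(a - 3)(a + 2)(a + 4); at a=1 this is 120, so a decreases.
∂C/∂b = 6(b - 2)(b + 3); at b=-2 this is -24, so b increases.
a converges to its nearest critical value -2 (a local min of the a-part); b converges to 2. The iterate converges to (-2, 2).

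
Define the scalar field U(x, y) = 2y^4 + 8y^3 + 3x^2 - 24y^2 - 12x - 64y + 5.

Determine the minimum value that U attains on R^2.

-135

U(x,y) separates as P(x) + Q(y) + 5, so its minimum is min P + min Q + 5.
P'(x) = 6x - 12 vanishes at x ∈ {2}; Q'(y) = 8(y - 2)(y + 1)(y + 4) vanishes at y ∈ {-4, -1, 2}.
Local minima of P (where P''>0): P(2)=-12. Local minima of Q: Q(-4)=-128, Q(2)=-128.
So the global minimum of U is P(2) + Q(-4) + 5 = -12 − 128 + 5 = -135, attained at (2, -4).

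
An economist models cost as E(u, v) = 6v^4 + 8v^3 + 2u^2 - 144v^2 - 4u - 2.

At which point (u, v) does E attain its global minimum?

(1, -4)

E(u,v) separates as P(u) + Q(v) − 2, so its minimum is min P + min Q − 2.
P'(u) = 4u - 4 vanishes at u ∈ {1}; Q'(v) = 24v(v - 3)(v + 4) vanishes at v ∈ {-4, 0, 3}.
Local minima of P (where P''>0): P(1)=-2. Local minima of Q: Q(-4)=-1280, Q(3)=-594.
So the global minimum of E is P(1) + Q(-4) − 2 = -2 − 1280 − 2 = -1284, attained at (1, -4).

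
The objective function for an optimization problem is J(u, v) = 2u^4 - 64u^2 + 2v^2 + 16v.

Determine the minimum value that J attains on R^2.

-544

J(u,v) separates as P(u) + Q(v), so its minimum is min P + min Q.
P'(u) = 8u(u - 4)(u + 4) vanishes at u ∈ {-4, 0, 4}; Q'(v) = 4v + 16 vanishes at v ∈ {-4}.
Local minima of P (where P''>0): P(-4)=-512, P(4)=-512. Local minima of Q: Q(-4)=-32.
So the global minimum of J is P(-4) + Q(-4) = -512 − 32 = -544, attained at (-4, -4).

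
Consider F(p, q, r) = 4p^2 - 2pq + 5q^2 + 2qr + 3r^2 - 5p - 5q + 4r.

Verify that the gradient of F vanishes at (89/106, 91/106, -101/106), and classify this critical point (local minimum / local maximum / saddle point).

local minimum

∇F = (8p - 2q - 5, -2p + 10q + 2r - 5, 2q + 6r + 4); substituting (89/106, 91/106, -101/106) gives ∇F = (0, 0, 0), so (89/106, 91/106, -101/106) is indeed a critical point.
The Hessian is constant: H = [[8, -2, 0], [-2, 10, 2], [0, 2, 6]].
Leading principal minors: Δ₁ = 8, Δ₂ = 76, Δ₃ = 424.
All leading minors are positive, so H is positive definite: a local minimum.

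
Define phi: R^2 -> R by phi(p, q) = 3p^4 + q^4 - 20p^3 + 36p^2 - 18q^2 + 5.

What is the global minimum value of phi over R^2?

-76

phi(p,q) separates as A(p) + B(q) + 5, so its minimum is min A + min B + 5.
A'(p) = 12p(p - 3)(p - 2) vanishes at p ∈ {0, 2, 3}; B'(q) = 4q(q - 3)(q + 3) vanishes at q ∈ {-3, 0, 3}.
Local minima of A (where A''>0): A(0)=0, A(3)=27. Local minima of B: B(-3)=-81, B(3)=-81.
So the global minimum of phi is A(0) + B(-3) + 5 = 0 − 81 + 5 = -76, attained at (0, -3).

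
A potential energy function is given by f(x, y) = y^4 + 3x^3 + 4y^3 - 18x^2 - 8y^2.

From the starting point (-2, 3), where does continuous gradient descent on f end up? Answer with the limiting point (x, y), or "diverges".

diverges

f is separable, so gradient descent decouples: x follows -∂f/∂x, y follows -∂f/∂y.
∂f/∂x = 9x(x - 4); at x=-2 this is 108, so x decreases.
∂f/∂y = 4y(y - 1)(y + 4); at y=3 this is 168, so y decreases.
The x-coordinate has no critical point in that direction and runs off to infinity.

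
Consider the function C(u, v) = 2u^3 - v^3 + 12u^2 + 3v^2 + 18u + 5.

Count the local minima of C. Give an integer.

C separates as a function of u plus a function of v, so ∇C=0 decouples.
∂C/∂u = 6(u + 1)(u + 3) = 0 at u ∈ {-3, -1}; ∂C/∂v = -3v(v - 2) = 0 at v ∈ {0, 2}.
The Hessian is diagonal: diag(C_uu, C_vv). Second derivatives: C_uu(-3)=-12, C_uu(-1)=12; C_vv(0)=6, C_vv(2)=-6.
Local minima occur where both diagonal entries positive: (-1, 0). Count: 1.

1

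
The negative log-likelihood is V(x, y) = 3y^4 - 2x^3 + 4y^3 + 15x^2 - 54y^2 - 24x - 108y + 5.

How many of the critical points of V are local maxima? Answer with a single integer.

1

V separates as a function of x plus a function of y, so ∇V=0 decouples.
∂V/∂x = -6(x - 4)(x - 1) = 0 at x ∈ {1, 4}; ∂V/∂y = 12(y - 3)(y + 1)(y + 3) = 0 at y ∈ {-3, -1, 3}.
The Hessian is diagonal: diag(V_xx, V_yy). Second derivatives: V_xx(1)=18, V_xx(4)=-18; V_yy(-3)=144, V_yy(-1)=-96, V_yy(3)=288.
Local maxima occur where both diagonal entries negative: (4, -1). Count: 1.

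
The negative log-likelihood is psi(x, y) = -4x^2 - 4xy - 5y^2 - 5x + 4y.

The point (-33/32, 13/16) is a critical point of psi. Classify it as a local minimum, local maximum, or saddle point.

local maximum

The Hessian of psi is constant: H = [[-8, -4], [-4, -10]].
det(H) = (-8)·(-10) − (-4)² = 64.
det(H) > 0 and tr(H) = -18 < 0, so H is negative definite and the point is a local maximum.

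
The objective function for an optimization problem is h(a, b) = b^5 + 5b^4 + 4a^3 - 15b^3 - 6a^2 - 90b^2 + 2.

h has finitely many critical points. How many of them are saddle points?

h separates as a function of a plus a function of b, so ∇h=0 decouples.
∂h/∂a = 12a(a - 1) = 0 at a ∈ {0, 1}; ∂h/∂b = 5b(b - 3)(b + 3)(b + 4) = 0 at b ∈ {-4, -3, 0, 3}.
The Hessian is diagonal: diag(h_aa, h_bb). Second derivatives: h_aa(0)=-12, h_aa(1)=12; h_bb(-4)=-140, h_bb(-3)=90, h_bb(0)=-180, h_bb(3)=630.
Saddle points occur where the two diagonal entries have opposite signs: (0, -3), (0, 3), (1, -4), (1, 0). Count: 4.

4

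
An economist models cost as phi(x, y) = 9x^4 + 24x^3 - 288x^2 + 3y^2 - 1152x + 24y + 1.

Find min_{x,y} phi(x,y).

-5423

phi(x,y) separates as P(x) + Q(y) + 1, so its minimum is min P + min Q + 1.
P'(x) = 36(x - 4)(x + 2)(x + 4) vanishes at x ∈ {-4, -2, 4}; Q'(y) = 6y + 24 vanishes at y ∈ {-4}.
Local minima of P (where P''>0): P(-4)=768, P(4)=-5376. Local minima of Q: Q(-4)=-48.
So the global minimum of phi is P(4) + Q(-4) + 1 = -5376 − 48 + 1 = -5423, attained at (4, -4).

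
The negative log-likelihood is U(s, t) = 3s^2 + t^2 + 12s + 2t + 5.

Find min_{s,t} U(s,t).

U(s,t) separates as P(s) + Q(t) + 5, so its minimum is min P + min Q + 5.
P'(s) = 6s + 12 vanishes at s ∈ {-2}; Q'(t) = 2(t + 1) vanishes at t ∈ {-1}.
Local minima of P (where P''>0): P(-2)=-12. Local minima of Q: Q(-1)=-1.
So the global minimum of U is P(-2) + Q(-1) + 5 = -12 − 1 + 5 = -8, attained at (-2, -1).

-8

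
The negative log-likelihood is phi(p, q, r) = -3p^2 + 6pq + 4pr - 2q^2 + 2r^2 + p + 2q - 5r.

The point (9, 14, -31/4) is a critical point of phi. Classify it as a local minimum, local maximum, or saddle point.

saddle point

The Hessian is constant: H = [[-6, 6, 4], [6, -4, 0], [4, 0, 4]].
Leading principal minors: Δ₁ = -6, Δ₂ = -12, Δ₃ = 16.
The minors fit neither the all-positive nor the alternating-sign pattern, so H is indefinite: a saddle point.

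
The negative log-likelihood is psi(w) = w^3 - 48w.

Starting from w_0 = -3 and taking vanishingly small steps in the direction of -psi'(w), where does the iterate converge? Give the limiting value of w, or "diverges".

psi'(w) = 3(w - 4)(w + 4), so psi'(-3) = -21.
Gradient descent moves in the -psi' direction, i.e. w is increasing.
The nearest critical point in that direction is w = 4, where psi'' = 24 > 0 (a local minimum). The iterate converges there.

4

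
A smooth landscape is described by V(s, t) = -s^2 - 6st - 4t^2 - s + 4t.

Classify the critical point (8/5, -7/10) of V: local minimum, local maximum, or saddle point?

The Hessian of V is constant: H = [[-2, -6], [-6, -8]].
det(H) = (-2)·(-8) − (-6)² = -20.
Since det(H) < 0, H is indefinite and the critical point is a saddle point.

saddle point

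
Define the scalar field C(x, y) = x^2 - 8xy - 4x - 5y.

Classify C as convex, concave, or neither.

neither

C is quadratic, so its Hessian is the constant matrix H = [[2, -8], [-8, 0]].
det(H) = -64, tr(H) = 2.
det(H) < 0, so H is indefinite: neither convex nor concave.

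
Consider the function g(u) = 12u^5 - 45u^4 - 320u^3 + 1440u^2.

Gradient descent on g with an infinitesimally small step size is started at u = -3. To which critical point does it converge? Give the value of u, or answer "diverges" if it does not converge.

g'(u) = 60u(u - 4)(u - 3)(u + 4), so g'(-3) = -7560.
Gradient descent moves in the -g' direction, i.e. u is increasing.
The nearest critical point in that direction is u = 0, where g'' = 2880 > 0 (a local minimum). The iterate converges there.

0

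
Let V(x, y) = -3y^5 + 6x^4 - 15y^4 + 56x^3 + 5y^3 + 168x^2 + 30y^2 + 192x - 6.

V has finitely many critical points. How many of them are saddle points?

6

V separates as a function of x plus a function of y, so ∇V=0 decouples.
∂V/∂x = 24(x + 1)(x + 2)(x + 4) = 0 at x ∈ {-4, -2, -1}; ∂V/∂y = -15y(y - 1)(y + 1)(y + 4) = 0 at y ∈ {-4, -1, 0, 1}.
The Hessian is diagonal: diag(V_xx, V_yy). Second derivatives: V_xx(-4)=144, V_xx(-2)=-48, V_xx(-1)=72; V_yy(-4)=900, V_yy(-1)=-90, V_yy(0)=60, V_yy(1)=-150.
Saddle points occur where the two diagonal entries have opposite signs: (-4, -1), (-4, 1), (-2, -4), (-2, 0), (-1, -1), (-1, 1). Count: 6.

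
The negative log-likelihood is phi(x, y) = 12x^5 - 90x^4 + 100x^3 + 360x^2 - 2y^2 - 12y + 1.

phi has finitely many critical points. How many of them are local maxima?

phi separates as a function of x plus a function of y, so ∇phi=0 decouples.
∂phi/∂x = 60x(x - 4)(x - 3)(x + 1) = 0 at x ∈ {-1, 0, 3, 4}; ∂phi/∂y = -4(y + 3) = 0 at y ∈ {-3}.
The Hessian is diagonal: diag(phi_xx, phi_yy). Second derivatives: phi_xx(-1)=-1200, phi_xx(0)=720, phi_xx(3)=-720, phi_xx(4)=1200; phi_yy(-3)=-4.
Local maxima occur where both diagonal entries negative: (-1, -3), (3, -3). Count: 2.

2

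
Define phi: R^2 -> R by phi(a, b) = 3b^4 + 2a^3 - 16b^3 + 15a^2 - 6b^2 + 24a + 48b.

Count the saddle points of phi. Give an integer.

phi separates as a function of a plus a function of b, so ∇phi=0 decouples.
∂phi/∂a = 6(a + 1)(a + 4) = 0 at a ∈ {-4, -1}; ∂phi/∂b = 12(b - 4)(b - 1)(b + 1) = 0 at b ∈ {-1, 1, 4}.
The Hessian is diagonal: diag(phi_aa, phi_bb). Second derivatives: phi_aa(-4)=-18, phi_aa(-1)=18; phi_bb(-1)=120, phi_bb(1)=-72, phi_bb(4)=180.
Saddle points occur where the two diagonal entries have opposite signs: (-4, -1), (-4, 4), (-1, 1). Count: 3.

3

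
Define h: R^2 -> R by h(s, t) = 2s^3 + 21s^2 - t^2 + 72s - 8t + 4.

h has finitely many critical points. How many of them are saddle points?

h separates as a function of s plus a function of t, so ∇h=0 decouples.
∂h/∂s = 6(s + 3)(s + 4) = 0 at s ∈ {-4, -3}; ∂h/∂t = -2(t + 4) = 0 at t ∈ {-4}.
The Hessian is diagonal: diag(h_ss, h_tt). Second derivatives: h_ss(-4)=-6, h_ss(-3)=6; h_tt(-4)=-2.
Saddle points occur where the two diagonal entries have opposite signs: (-3, -4). Count: 1.

1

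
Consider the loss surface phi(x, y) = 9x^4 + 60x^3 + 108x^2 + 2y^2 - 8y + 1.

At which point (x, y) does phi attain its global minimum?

(0, 2)

phi(x,y) separates as P(x) + Q(y) + 1, so its minimum is min P + min Q + 1.
P'(x) = 36x(x + 2)(x + 3) vanishes at x ∈ {-3, -2, 0}; Q'(y) = 4y - 8 vanishes at y ∈ {2}.
Local minima of P (where P''>0): P(-3)=81, P(0)=0. Local minima of Q: Q(2)=-8.
So the global minimum of phi is P(0) + Q(2) + 1 = 0 − 8 + 1 = -7, attained at (0, 2).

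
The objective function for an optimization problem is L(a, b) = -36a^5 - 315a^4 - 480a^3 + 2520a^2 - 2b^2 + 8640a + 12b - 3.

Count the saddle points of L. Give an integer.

2

L separates as a function of a plus a function of b, so ∇L=0 decouples.
∂L/∂a = -180(a - 2)(a + 2)(a + 3)(a + 4) = 0 at a ∈ {-4, -3, -2, 2}; ∂L/∂b = -4(b - 3) = 0 at b ∈ {3}.
The Hessian is diagonal: diag(L_aa, L_bb). Second derivatives: L_aa(-4)=2160, L_aa(-3)=-900, L_aa(-2)=1440, L_aa(2)=-21600; L_bb(3)=-4.
Saddle points occur where the two diagonal entries have opposite signs: (-4, 3), (-2, 3). Count: 2.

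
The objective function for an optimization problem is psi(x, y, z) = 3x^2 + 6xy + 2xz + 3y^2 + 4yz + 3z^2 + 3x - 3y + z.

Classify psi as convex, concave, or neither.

psi is quadratic, so its Hessian is the constant matrix H = [[6, 6, 2], [6, 6, 4], [2, 4, 6]].
Leading principal minors: 6, 0, -24.
Neither pattern holds ⇒ H is indefinite ⇒ neither convex nor concave.

neither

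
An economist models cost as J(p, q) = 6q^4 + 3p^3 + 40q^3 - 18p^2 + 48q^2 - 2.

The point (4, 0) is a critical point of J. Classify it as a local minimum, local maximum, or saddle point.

local minimum

The mixed partial ∂²J/∂p∂q is 0, so the Hessian at any point is diag(J_pp, J_qq) = diag(18(p - 2), 24(3q^2 + 10q + 4)).
At (4, 0): H = diag(36, 96).
Both eigenvalues are positive, so H is positive definite: a local minimum.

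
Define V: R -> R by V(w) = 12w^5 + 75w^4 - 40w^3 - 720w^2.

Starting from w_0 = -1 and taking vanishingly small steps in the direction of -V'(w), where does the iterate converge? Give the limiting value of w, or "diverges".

-3

V'(w) = 60w(w - 2)(w + 3)(w + 4), so V'(-1) = 1080.
Gradient descent moves in the -V' direction, i.e. w is decreasing.
The nearest critical point in that direction is w = -3, where V'' = 900 > 0 (a local minimum). The iterate converges there.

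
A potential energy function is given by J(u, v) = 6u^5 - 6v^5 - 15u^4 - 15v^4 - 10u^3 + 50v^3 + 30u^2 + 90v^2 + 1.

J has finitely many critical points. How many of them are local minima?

4

J separates as a function of u plus a function of v, so ∇J=0 decouples.
∂J/∂u = 30u(u - 2)(u - 1)(u + 1) = 0 at u ∈ {-1, 0, 1, 2}; ∂J/∂v = -30v(v - 2)(v + 1)(v + 3) = 0 at v ∈ {-3, -1, 0, 2}.
The Hessian is diagonal: diag(J_uu, J_vv). Second derivatives: J_uu(-1)=-180, J_uu(0)=60, J_uu(1)=-60, J_uu(2)=180; J_vv(-3)=900, J_vv(-1)=-180, J_vv(0)=180, J_vv(2)=-900.
Local minima occur where both diagonal entries positive: (0, -3), (0, 0), (2, -3), (2, 0). Count: 4.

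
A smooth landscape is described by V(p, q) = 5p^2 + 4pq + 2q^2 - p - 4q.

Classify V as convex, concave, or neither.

convex

V is quadratic, so its Hessian is the constant matrix H = [[10, 4], [4, 4]].
det(H) = 24, tr(H) = 14.
det(H) > 0 and tr(H) > 0, so H is positive definite everywhere: convex.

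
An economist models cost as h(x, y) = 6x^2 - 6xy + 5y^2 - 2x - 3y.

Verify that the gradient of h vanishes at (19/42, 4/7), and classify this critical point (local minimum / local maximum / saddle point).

local minimum

∇h = (12x - 6y - 2, -6x + 10y - 3); substituting (19/42, 4/7) gives ∇h = (0, 0), so (19/42, 4/7) is indeed a critical point.
The Hessian of h is constant: H = [[12, -6], [-6, 10]].
det(H) = 12·10 − (-6)² = 84.
det(H) > 0 and tr(H) = 22 > 0, so H is positive definite and the point is a local minimum.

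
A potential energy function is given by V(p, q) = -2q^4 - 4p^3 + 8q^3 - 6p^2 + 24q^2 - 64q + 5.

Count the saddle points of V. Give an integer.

V separates as a function of p plus a function of q, so ∇V=0 decouples.
∂V/∂p = -12p(p + 1) = 0 at p ∈ {-1, 0}; ∂V/∂q = -8(q - 4)(q - 1)(q + 2) = 0 at q ∈ {-2, 1, 4}.
The Hessian is diagonal: diag(V_pp, V_qq). Second derivatives: V_pp(-1)=12, V_pp(0)=-12; V_qq(-2)=-144, V_qq(1)=72, V_qq(4)=-144.
Saddle points occur where the two diagonal entries have opposite signs: (-1, -2), (-1, 4), (0, 1). Count: 3.

3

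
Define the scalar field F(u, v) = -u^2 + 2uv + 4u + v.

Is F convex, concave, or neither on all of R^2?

F is quadratic, so its Hessian is the constant matrix H = [[-2, 2], [2, 0]].
det(H) = -4, tr(H) = -2.
det(H) < 0, so H is indefinite: neither convex nor concave.

neither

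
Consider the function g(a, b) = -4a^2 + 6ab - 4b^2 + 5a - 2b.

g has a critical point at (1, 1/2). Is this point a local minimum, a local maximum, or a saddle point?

The Hessian of g is constant: H = [[-8, 6], [6, -8]].
det(H) = (-8)·(-8) − 6² = 28.
det(H) > 0 and tr(H) = -16 < 0, so H is negative definite and the point is a local maximum.

local maximum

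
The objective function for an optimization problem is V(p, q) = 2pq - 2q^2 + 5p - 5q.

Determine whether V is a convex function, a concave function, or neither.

V is quadratic, so its Hessian is the constant matrix H = [[0, 2], [2, -4]].
det(H) = -4, tr(H) = -4.
det(H) < 0, so H is indefinite: neither convex nor concave.

neither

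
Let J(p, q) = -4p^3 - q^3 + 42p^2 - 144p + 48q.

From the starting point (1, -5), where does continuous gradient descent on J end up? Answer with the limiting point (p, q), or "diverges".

(3, -4)

J is separable, so gradient descent decouples: p follows -∂J/∂p, q follows -∂J/∂q.
∂J/∂p = -12(p - 4)(p - 3); at p=1 this is -72, so p increases.
∂J/∂q = -3(q - 4)(q + 4); at q=-5 this is -27, so q increases.
p converges to its nearest critical value 3 (a local min of the p-part); q converges to -4. The iterate converges to (3, -4).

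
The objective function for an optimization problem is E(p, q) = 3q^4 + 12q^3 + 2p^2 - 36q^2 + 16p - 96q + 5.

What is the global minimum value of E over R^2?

-219

E(p,q) separates as A(p) + B(q) + 5, so its minimum is min A + min B + 5.
A'(p) = 4p + 16 vanishes at p ∈ {-4}; B'(q) = 12(q - 2)(q + 1)(q + 4) vanishes at q ∈ {-4, -1, 2}.
Local minima of A (where A''>0): A(-4)=-32. Local minima of B: B(-4)=-192, B(2)=-192.
So the global minimum of E is A(-4) + B(-4) + 5 = -32 − 192 + 5 = -219, attained at (-4, -4).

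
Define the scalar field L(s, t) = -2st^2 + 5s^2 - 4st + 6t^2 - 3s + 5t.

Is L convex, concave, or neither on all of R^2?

neither

The term -2st^2 is cubic, so the Hessian is not constant.
∂²L/∂t² = -4s + 12, which takes both signs as s varies (negative for sufficiently large s). A diagonal entry of the Hessian changing sign means the Hessian is neither positive- nor negative-semidefinite on all of R^2.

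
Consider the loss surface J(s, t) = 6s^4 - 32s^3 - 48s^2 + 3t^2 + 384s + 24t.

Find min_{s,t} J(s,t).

J(s,t) separates as P(s) + Q(t), so its minimum is min P + min Q.
P'(s) = 24(s - 4)(s - 2)(s + 2) vanishes at s ∈ {-2, 2, 4}; Q'(t) = 6(t + 4) vanishes at t ∈ {-4}.
Local minima of P (where P''>0): P(-2)=-608, P(4)=256. Local minima of Q: Q(-4)=-48.
So the global minimum of J is P(-2) + Q(-4) = -608 − 48 = -656, attained at (-2, -4).

-656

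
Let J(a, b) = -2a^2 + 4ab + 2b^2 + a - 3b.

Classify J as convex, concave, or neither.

J is quadratic, so its Hessian is the constant matrix H = [[-4, 4], [4, 4]].
det(H) = -32, tr(H) = 0.
det(H) < 0, so H is indefinite: neither convex nor concave.

neither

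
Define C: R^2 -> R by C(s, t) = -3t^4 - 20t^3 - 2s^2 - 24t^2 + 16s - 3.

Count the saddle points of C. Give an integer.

1

C separates as a function of s plus a function of t, so ∇C=0 decouples.
∂C/∂s = -4(s - 4) = 0 at s ∈ {4}; ∂C/∂t = -12t(t + 1)(t + 4) = 0 at t ∈ {-4, -1, 0}.
The Hessian is diagonal: diag(C_ss, C_tt). Second derivatives: C_ss(4)=-4; C_tt(-4)=-144, C_tt(-1)=36, C_tt(0)=-48.
Saddle points occur where the two diagonal entries have opposite signs: (4, -1). Count: 1.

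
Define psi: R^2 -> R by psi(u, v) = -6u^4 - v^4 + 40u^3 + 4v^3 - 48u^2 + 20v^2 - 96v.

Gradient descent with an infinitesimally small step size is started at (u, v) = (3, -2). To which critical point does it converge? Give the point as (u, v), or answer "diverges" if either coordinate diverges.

psi is separable, so gradient descent decouples: u follows -∂psi/∂u, v follows -∂psi/∂v.
∂psi/∂u = -24u(u - 4)(u - 1); at u=3 this is 144, so u decreases.
∂psi/∂v = -4(v - 4)(v - 2)(v + 3); at v=-2 this is -96, so v increases.
u converges to its nearest critical value 1 (a local min of the u-part); v converges to 2. The iterate converges to (1, 2).

(1, 2)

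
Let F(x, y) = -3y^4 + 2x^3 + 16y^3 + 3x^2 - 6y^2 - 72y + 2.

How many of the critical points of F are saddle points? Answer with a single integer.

3

F separates as a function of x plus a function of y, so ∇F=0 decouples.
∂F/∂x = 6x(x + 1) = 0 at x ∈ {-1, 0}; ∂F/∂y = -12(y - 3)(y - 2)(y + 1) = 0 at y ∈ {-1, 2, 3}.
The Hessian is diagonal: diag(F_xx, F_yy). Second derivatives: F_xx(-1)=-6, F_xx(0)=6; F_yy(-1)=-144, F_yy(2)=36, F_yy(3)=-48.
Saddle points occur where the two diagonal entries have opposite signs: (-1, 2), (0, -1), (0, 3). Count: 3.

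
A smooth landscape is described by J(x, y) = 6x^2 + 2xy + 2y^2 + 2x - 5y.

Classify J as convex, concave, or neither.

J is quadratic, so its Hessian is the constant matrix H = [[12, 2], [2, 4]].
det(H) = 44, tr(H) = 16.
det(H) > 0 and tr(H) > 0, so H is positive definite everywhere: convex.

convex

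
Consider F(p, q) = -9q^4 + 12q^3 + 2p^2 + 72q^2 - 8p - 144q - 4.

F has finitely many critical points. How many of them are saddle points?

2

F separates as a function of p plus a function of q, so ∇F=0 decouples.
∂F/∂p = 4(p - 2) = 0 at p ∈ {2}; ∂F/∂q = -36(q - 2)(q - 1)(q + 2) = 0 at q ∈ {-2, 1, 2}.
The Hessian is diagonal: diag(F_pp, F_qq). Second derivatives: F_pp(2)=4; F_qq(-2)=-432, F_qq(1)=108, F_qq(2)=-144.
Saddle points occur where the two diagonal entries have opposite signs: (2, -2), (2, 2). Count: 2.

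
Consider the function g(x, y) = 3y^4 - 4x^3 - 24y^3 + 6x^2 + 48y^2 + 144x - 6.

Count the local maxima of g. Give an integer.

g separates as a function of x plus a function of y, so ∇g=0 decouples.
∂g/∂x = -12(x - 4)(x + 3) = 0 at x ∈ {-3, 4}; ∂g/∂y = 12y(y - 4)(y - 2) = 0 at y ∈ {0, 2, 4}.
The Hessian is diagonal: diag(g_xx, g_yy). Second derivatives: g_xx(-3)=84, g_xx(4)=-84; g_yy(0)=96, g_yy(2)=-48, g_yy(4)=96.
Local maxima occur where both diagonal entries negative: (4, 2). Count: 1.

1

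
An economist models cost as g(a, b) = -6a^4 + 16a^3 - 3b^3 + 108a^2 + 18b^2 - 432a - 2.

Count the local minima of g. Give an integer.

g separates as a function of a plus a function of b, so ∇g=0 decouples.
∂g/∂a = -24(a - 3)(a - 2)(a + 3) = 0 at a ∈ {-3, 2, 3}; ∂g/∂b = -9b(b - 4) = 0 at b ∈ {0, 4}.
The Hessian is diagonal: diag(g_aa, g_bb). Second derivatives: g_aa(-3)=-720, g_aa(2)=120, g_aa(3)=-144; g_bb(0)=36, g_bb(4)=-36.
Local minima occur where both diagonal entries positive: (2, 0). Count: 1.

1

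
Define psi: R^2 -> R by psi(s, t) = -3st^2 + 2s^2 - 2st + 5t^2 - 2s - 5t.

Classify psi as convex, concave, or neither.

neither

The term -3st^2 is cubic, so the Hessian is not constant.
∂²psi/∂t² = -6s + 10, which takes both signs as s varies (negative for sufficiently large s). A diagonal entry of the Hessian changing sign means the Hessian is neither positive- nor negative-semidefinite on all of R^2.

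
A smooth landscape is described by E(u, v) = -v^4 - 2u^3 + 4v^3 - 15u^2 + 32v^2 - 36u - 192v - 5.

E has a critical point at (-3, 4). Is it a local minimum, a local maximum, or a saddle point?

The mixed partial ∂²E/∂u∂v is 0, so the Hessian at any point is diag(E_uu, E_vv) = diag(-6(2u + 5), 4(-3v^2 + 6v + 16)).
At (-3, 4): H = diag(6, -32).
The eigenvalues have opposite signs, so H is indefinite: a saddle point.

saddle point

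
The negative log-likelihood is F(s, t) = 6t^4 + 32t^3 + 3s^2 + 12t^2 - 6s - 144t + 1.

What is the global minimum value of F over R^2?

F(s,t) separates as P(s) + Q(t) + 1, so its minimum is min P + min Q + 1.
P'(s) = 6s - 6 vanishes at s ∈ {1}; Q'(t) = 24(t - 1)(t + 2)(t + 3) vanishes at t ∈ {-3, -2, 1}.
Local minima of P (where P''>0): P(1)=-3. Local minima of Q: Q(-3)=162, Q(1)=-94.
So the global minimum of F is P(1) + Q(1) + 1 = -3 − 94 + 1 = -96, attained at (1, 1).

-96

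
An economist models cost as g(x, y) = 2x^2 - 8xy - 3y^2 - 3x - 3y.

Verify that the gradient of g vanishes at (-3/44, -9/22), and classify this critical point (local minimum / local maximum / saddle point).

saddle point

∇g = (4x - 8y - 3, -8x - 6y - 3); substituting (-3/44, -9/22) gives ∇g = (0, 0), so (-3/44, -9/22) is indeed a critical point.
The Hessian of g is constant: H = [[4, -8], [-8, -6]].
det(H) = 4·(-6) − (-8)² = -88.
Since det(H) < 0, H is indefinite and the critical point is a saddle point.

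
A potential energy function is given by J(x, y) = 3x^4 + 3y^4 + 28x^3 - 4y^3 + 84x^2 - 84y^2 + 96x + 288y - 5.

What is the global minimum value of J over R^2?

J(x,y) separates as P(x) + Q(y) − 5, so its minimum is min P + min Q − 5.
P'(x) = 12(x + 1)(x + 2)(x + 4) vanishes at x ∈ {-4, -2, -1}; Q'(y) = 12(y - 3)(y - 2)(y + 4) vanishes at y ∈ {-4, 2, 3}.
Local minima of P (where P''>0): P(-4)=-64, P(-1)=-37. Local minima of Q: Q(-4)=-1472, Q(3)=243.
So the global minimum of J is P(-4) + Q(-4) − 5 = -64 − 1472 − 5 = -1541, attained at (-4, -4).

-1541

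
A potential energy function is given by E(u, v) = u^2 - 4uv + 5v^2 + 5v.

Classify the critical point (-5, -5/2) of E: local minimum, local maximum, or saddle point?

The Hessian of E is constant: H = [[2, -4], [-4, 10]].
det(H) = 2·10 − (-4)² = 4.
det(H) > 0 and tr(H) = 12 > 0, so H is positive definite and the point is a local minimum.

local minimum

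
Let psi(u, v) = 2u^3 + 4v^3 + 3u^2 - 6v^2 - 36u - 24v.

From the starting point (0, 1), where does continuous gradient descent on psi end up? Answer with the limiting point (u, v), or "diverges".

(2, 2)

psi is separable, so gradient descent decouples: u follows -∂psi/∂u, v follows -∂psi/∂v.
∂psi/∂u = 6(u - 2)(u + 3); at u=0 this is -36, so u increases.
∂psi/∂v = 12(v - 2)(v + 1); at v=1 this is -24, so v increases.
u converges to its nearest critical value 2 (a local min of the u-part); v converges to 2. The iterate converges to (2, 2).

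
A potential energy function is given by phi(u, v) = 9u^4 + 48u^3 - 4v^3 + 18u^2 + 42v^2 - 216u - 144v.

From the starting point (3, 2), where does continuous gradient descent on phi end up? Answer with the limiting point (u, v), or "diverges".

phi is separable, so gradient descent decouples: u follows -∂phi/∂u, v follows -∂phi/∂v.
∂phi/∂u = 36(u - 1)(u + 2)(u + 3); at u=3 this is 2160, so u decreases.
∂phi/∂v = -12(v - 4)(v - 3); at v=2 this is -24, so v increases.
u converges to its nearest critical value 1 (a local min of the u-part); v converges to 3. The iterate converges to (1, 3).

(1, 3)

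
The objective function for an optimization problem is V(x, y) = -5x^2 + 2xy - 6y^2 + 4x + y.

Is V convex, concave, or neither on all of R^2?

concave

V is quadratic, so its Hessian is the constant matrix H = [[-10, 2], [2, -12]].
det(H) = 116, tr(H) = -22.
det(H) > 0 and tr(H) < 0, so H is negative definite everywhere: concave.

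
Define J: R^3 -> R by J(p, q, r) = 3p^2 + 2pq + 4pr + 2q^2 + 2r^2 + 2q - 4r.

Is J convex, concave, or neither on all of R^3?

J is quadratic, so its Hessian is the constant matrix H = [[6, 2, 4], [2, 4, 0], [4, 0, 4]].
Leading principal minors: 6, 20, 16.
All positive ⇒ H ≻ 0 ⇒ convex.

convex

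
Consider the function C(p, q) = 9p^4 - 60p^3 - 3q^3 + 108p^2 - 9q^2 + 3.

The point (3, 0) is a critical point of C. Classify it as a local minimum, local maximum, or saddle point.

saddle point

The mixed partial ∂²C/∂p∂q is 0, so the Hessian at any point is diag(C_pp, C_qq) = diag(36(3p^2 - 10p + 6), -18(q + 1)).
At (3, 0): H = diag(108, -18).
The eigenvalues have opposite signs, so H is indefinite: a saddle point.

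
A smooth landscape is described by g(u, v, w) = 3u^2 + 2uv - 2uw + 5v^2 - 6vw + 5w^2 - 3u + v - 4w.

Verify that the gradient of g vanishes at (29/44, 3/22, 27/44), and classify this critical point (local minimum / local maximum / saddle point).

∇g = (6u + 2v - 2w - 3, 2u + 10v - 6w + 1, -2u - 6v + 10w - 4); substituting (29/44, 3/22, 27/44) gives ∇g = (0, 0, 0), so (29/44, 3/22, 27/44) is indeed a critical point.
The Hessian is constant: H = [[6, 2, -2], [2, 10, -6], [-2, -6, 10]].
Leading principal minors: Δ₁ = 6, Δ₂ = 56, Δ₃ = 352.
All leading minors are positive, so H is positive definite: a local minimum.

local minimum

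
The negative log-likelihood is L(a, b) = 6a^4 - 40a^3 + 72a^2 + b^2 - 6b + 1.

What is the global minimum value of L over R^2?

L(a,b) separates as P(a) + Q(b) + 1, so its minimum is min P + min Q + 1.
P'(a) = 24a(a - 3)(a - 2) vanishes at a ∈ {0, 2, 3}; Q'(b) = 2b - 6 vanishes at b ∈ {3}.
Local minima of P (where P''>0): P(0)=0, P(3)=54. Local minima of Q: Q(3)=-9.
So the global minimum of L is P(0) + Q(3) + 1 = 0 − 9 + 1 = -8, attained at (0, 3).

-8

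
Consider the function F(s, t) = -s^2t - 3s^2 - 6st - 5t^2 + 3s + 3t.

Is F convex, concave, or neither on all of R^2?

The term -s^2t is cubic, so the Hessian is not constant.
∂²F/∂s² = -2t - 6, which takes both signs as t varies (negative for sufficiently large t). A diagonal entry of the Hessian changing sign means the Hessian is neither positive- nor negative-semidefinite on all of R^2.

neither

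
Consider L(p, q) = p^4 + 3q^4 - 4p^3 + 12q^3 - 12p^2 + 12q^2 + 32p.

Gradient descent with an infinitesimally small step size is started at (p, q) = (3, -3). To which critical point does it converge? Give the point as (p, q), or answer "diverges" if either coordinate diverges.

(4, -2)

L is separable, so gradient descent decouples: p follows -∂L/∂p, q follows -∂L/∂q.
∂L/∂p = 4(p - 4)(p - 1)(p + 2); at p=3 this is -40, so p increases.
∂L/∂q = 12q(q + 1)(q + 2); at q=-3 this is -72, so q increases.
p converges to its nearest critical value 4 (a local min of the p-part); q converges to -2. The iterate converges to (4, -2).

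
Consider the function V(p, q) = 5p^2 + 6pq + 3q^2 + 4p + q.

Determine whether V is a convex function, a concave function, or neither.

convex

V is quadratic, so its Hessian is the constant matrix H = [[10, 6], [6, 6]].
det(H) = 24, tr(H) = 16.
det(H) > 0 and tr(H) > 0, so H is positive definite everywhere: convex.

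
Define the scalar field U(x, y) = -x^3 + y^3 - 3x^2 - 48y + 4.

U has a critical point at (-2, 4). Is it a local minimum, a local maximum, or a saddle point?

The mixed partial ∂²U/∂x∂y is 0, so the Hessian at any point is diag(U_xx, U_yy) = diag(-6(x + 1), 6y).
At (-2, 4): H = diag(6, 24).
Both eigenvalues are positive, so H is positive definite: a local minimum.

local minimum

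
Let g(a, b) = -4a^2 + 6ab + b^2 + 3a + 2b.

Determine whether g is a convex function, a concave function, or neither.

neither

g is quadratic, so its Hessian is the constant matrix H = [[-8, 6], [6, 2]].
det(H) = -52, tr(H) = -6.
det(H) < 0, so H is indefinite: neither convex nor concave.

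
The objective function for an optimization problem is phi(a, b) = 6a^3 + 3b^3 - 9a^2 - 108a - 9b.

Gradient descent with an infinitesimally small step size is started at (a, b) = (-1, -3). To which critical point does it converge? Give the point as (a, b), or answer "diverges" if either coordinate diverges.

phi is separable, so gradient descent decouples: a follows -∂phi/∂a, b follows -∂phi/∂b.
∂phi/∂a = 18(a - 3)(a + 2); at a=-1 this is -72, so a increases.
∂phi/∂b = 9(b - 1)(b + 1); at b=-3 this is 72, so b decreases.
The b-coordinate has no critical point in that direction and runs off to infinity.

diverges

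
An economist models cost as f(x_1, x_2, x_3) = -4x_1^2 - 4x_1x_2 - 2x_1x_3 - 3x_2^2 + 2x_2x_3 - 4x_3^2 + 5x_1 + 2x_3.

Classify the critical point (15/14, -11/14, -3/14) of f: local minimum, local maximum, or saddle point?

local maximum

The Hessian is constant: H = [[-8, -4, -2], [-4, -6, 2], [-2, 2, -8]].
Leading principal minors: Δ₁ = -8, Δ₂ = 32, Δ₃ = -168.
The minors alternate sign starting negative (−, +, −), so H is negative definite: a local maximum.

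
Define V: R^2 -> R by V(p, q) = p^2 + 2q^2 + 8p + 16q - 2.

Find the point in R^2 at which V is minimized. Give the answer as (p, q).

(-4, -4)

V(p,q) separates as A(p) + B(q) − 2, so its minimum is min A + min B − 2.
A'(p) = 2p + 8 vanishes at p ∈ {-4}; B'(q) = 4q + 16 vanishes at q ∈ {-4}.
Local minima of A (where A''>0): A(-4)=-16. Local minima of B: B(-4)=-32.
So the global minimum of V is A(-4) + B(-4) − 2 = -16 − 32 − 2 = -50, attained at (-4, -4).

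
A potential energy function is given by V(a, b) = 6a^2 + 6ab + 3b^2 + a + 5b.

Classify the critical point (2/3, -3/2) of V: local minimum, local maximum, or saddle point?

local minimum

The Hessian of V is constant: H = [[12, 6], [6, 6]].
det(H) = 12·6 − 6² = 36.
det(H) > 0 and tr(H) = 18 > 0, so H is positive definite and the point is a local minimum.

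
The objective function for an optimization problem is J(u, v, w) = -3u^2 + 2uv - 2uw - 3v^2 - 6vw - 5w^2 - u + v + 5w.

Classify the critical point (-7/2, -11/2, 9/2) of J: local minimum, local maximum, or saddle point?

local maximum

The Hessian is constant: H = [[-6, 2, -2], [2, -6, -6], [-2, -6, -10]].
Leading principal minors: Δ₁ = -6, Δ₂ = 32, Δ₃ = -32.
The minors alternate sign starting negative (−, +, −), so H is negative definite: a local maximum.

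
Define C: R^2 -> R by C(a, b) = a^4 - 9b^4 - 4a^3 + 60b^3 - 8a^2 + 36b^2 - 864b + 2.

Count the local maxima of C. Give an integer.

2

C separates as a function of a plus a function of b, so ∇C=0 decouples.
∂C/∂a = 4a(a - 4)(a + 1) = 0 at a ∈ {-1, 0, 4}; ∂C/∂b = -36(b - 4)(b - 3)(b + 2) = 0 at b ∈ {-2, 3, 4}.
The Hessian is diagonal: diag(C_aa, C_bb). Second derivatives: C_aa(-1)=20, C_aa(0)=-16, C_aa(4)=80; C_bb(-2)=-1080, C_bb(3)=180, C_bb(4)=-216.
Local maxima occur where both diagonal entries negative: (0, -2), (0, 4). Count: 2.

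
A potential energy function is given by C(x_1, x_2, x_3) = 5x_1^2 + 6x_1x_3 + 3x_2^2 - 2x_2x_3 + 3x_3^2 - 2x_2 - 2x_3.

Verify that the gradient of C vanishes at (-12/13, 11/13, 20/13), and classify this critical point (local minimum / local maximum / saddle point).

local minimum

∇C = (10x_1 + 6x_3, 6x_2 - 2x_3 - 2, 6x_1 - 2x_2 + 6x_3 - 2); substituting (-12/13, 11/13, 20/13) gives ∇C = (0, 0, 0), so (-12/13, 11/13, 20/13) is indeed a critical point.
The Hessian is constant: H = [[10, 0, 6], [0, 6, -2], [6, -2, 6]].
Leading principal minors: Δ₁ = 10, Δ₂ = 60, Δ₃ = 104.
All leading minors are positive, so H is positive definite: a local minimum.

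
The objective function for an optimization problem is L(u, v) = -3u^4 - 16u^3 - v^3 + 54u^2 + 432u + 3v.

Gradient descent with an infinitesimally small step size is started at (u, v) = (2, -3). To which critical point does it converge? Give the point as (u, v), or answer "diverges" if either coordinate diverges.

L is separable, so gradient descent decouples: u follows -∂L/∂u, v follows -∂L/∂v.
∂L/∂u = -12(u - 3)(u + 3)(u + 4); at u=2 this is 360, so u decreases.
∂L/∂v = -3(v - 1)(v + 1); at v=-3 this is -24, so v increases.
u converges to its nearest critical value -3 (a local min of the u-part); v converges to -1. The iterate converges to (-3, -1).

(-3, -1)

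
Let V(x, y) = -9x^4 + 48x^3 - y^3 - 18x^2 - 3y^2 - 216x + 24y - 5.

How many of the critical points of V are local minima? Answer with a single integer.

V separates as a function of x plus a function of y, so ∇V=0 decouples.
∂V/∂x = -36(x - 3)(x - 2)(x + 1) = 0 at x ∈ {-1, 2, 3}; ∂V/∂y = -3(y - 2)(y + 4) = 0 at y ∈ {-4, 2}.
The Hessian is diagonal: diag(V_xx, V_yy). Second derivatives: V_xx(-1)=-432, V_xx(2)=108, V_xx(3)=-144; V_yy(-4)=18, V_yy(2)=-18.
Local minima occur where both diagonal entries positive: (2, -4). Count: 1.

1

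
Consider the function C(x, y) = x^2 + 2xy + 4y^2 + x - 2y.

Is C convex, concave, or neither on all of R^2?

convex

C is quadratic, so its Hessian is the constant matrix H = [[2, 2], [2, 8]].
det(H) = 12, tr(H) = 10.
det(H) > 0 and tr(H) > 0, so H is positive definite everywhere: convex.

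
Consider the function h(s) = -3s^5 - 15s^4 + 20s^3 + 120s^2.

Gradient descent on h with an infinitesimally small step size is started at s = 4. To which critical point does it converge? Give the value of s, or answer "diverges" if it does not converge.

diverges

h'(s) = -15s(s - 2)(s + 2)(s + 4), so h'(4) = -5760.
Gradient descent moves in the -h' direction, i.e. s is increasing.
There is no critical point above s=4, and h' keeps the same sign, so the iterate runs off to +∞.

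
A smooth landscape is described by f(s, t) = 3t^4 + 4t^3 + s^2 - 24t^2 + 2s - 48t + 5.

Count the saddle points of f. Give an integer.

f separates as a function of s plus a function of t, so ∇f=0 decouples.
∂f/∂s = 2(s + 1) = 0 at s ∈ {-1}; ∂f/∂t = 12(t - 2)(t + 1)(t + 2) = 0 at t ∈ {-2, -1, 2}.
The Hessian is diagonal: diag(f_ss, f_tt). Second derivatives: f_ss(-1)=2; f_tt(-2)=48, f_tt(-1)=-36, f_tt(2)=144.
Saddle points occur where the two diagonal entries have opposite signs: (-1, -1). Count: 1.

1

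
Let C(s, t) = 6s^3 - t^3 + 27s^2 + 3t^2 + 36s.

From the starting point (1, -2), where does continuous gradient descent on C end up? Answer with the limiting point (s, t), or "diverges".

(-1, 0)

C is separable, so gradient descent decouples: s follows -∂C/∂s, t follows -∂C/∂t.
∂C/∂s = 18(s + 1)(s + 2); at s=1 this is 108, so s decreases.
∂C/∂t = -3t(t - 2); at t=-2 this is -24, so t increases.
s converges to its nearest critical value -1 (a local min of the s-part); t converges to 0. The iterate converges to (-1, 0).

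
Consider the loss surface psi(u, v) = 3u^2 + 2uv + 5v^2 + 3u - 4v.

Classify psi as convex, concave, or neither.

psi is quadratic, so its Hessian is the constant matrix H = [[6, 2], [2, 10]].
det(H) = 56, tr(H) = 16.
det(H) > 0 and tr(H) > 0, so H is positive definite everywhere: convex.

convex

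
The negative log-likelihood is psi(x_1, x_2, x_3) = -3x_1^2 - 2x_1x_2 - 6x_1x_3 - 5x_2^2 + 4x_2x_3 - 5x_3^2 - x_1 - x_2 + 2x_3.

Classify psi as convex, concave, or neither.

concave

psi is quadratic, so its Hessian is the constant matrix H = [[-6, -2, -6], [-2, -10, 4], [-6, 4, -10]].
Leading principal minors: -6, 56, -8.
Signs alternate −, +, − ⇒ H ≺ 0 ⇒ concave.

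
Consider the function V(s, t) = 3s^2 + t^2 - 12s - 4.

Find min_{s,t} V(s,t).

V(s,t) separates as P(s) + Q(t) − 4, so its minimum is min P + min Q − 4.
P'(s) = 6s - 12 vanishes at s ∈ {2}; Q'(t) = 2t vanishes at t ∈ {0}.
Local minima of P (where P''>0): P(2)=-12. Local minima of Q: Q(0)=0.
So the global minimum of V is P(2) + Q(0) − 4 = -12 + 0 − 4 = -16, attained at (2, 0).

-16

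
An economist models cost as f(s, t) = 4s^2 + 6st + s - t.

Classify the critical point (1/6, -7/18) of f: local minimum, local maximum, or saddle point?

The Hessian of f is constant: H = [[8, 6], [6, 0]].
det(H) = 8·0 − 6² = -36.
Since det(H) < 0, H is indefinite and the critical point is a saddle point.

saddle point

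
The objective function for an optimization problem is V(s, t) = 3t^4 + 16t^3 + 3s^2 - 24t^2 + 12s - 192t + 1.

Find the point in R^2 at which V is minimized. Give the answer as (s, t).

V(s,t) separates as P(s) + Q(t) + 1, so its minimum is min P + min Q + 1.
P'(s) = 6s + 12 vanishes at s ∈ {-2}; Q'(t) = 12(t - 2)(t + 2)(t + 4) vanishes at t ∈ {-4, -2, 2}.
Local minima of P (where P''>0): P(-2)=-12. Local minima of Q: Q(-4)=128, Q(2)=-304.
So the global minimum of V is P(-2) + Q(2) + 1 = -12 − 304 + 1 = -315, attained at (-2, 2).

(-2, 2)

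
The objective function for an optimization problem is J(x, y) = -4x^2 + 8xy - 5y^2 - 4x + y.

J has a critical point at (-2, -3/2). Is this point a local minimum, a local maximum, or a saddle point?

local maximum

The Hessian of J is constant: H = [[-8, 8], [8, -10]].
det(H) = (-8)·(-10) − 8² = 16.
det(H) > 0 and tr(H) = -18 < 0, so H is negative definite and the point is a local maximum.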